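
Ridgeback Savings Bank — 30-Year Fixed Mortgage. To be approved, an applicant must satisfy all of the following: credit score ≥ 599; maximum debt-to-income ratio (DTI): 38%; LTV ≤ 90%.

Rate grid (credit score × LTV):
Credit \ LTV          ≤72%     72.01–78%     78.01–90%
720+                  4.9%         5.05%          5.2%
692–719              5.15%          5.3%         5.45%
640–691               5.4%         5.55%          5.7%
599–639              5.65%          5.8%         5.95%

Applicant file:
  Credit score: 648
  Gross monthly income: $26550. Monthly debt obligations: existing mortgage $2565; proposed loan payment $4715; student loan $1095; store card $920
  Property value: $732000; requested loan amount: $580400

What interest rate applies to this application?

Credit score 648 ≥ 599; Total monthly debts = (2,565 + 4,715 + 1,095 + 920) = 9,295. Debt-to-income = 9,295/26,550 = 35% — meets 38% limit
LTV = 580,400/732,000 = 79.3% ≤ 90%
Row: 648 falls in 640–691. Column: 79.3% falls in 78.01–90%. Rate = 5.7%.

5.7%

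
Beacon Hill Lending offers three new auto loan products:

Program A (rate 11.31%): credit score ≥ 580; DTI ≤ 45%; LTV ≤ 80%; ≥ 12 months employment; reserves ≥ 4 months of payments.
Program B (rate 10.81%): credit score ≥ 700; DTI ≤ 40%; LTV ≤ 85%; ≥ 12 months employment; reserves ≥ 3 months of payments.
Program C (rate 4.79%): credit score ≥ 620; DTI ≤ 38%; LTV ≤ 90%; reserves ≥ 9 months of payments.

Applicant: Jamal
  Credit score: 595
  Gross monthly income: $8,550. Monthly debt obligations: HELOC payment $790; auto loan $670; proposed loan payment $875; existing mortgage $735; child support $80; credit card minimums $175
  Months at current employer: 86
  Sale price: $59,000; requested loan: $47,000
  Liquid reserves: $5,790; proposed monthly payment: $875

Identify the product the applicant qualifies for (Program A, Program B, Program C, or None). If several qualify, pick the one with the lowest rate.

Program A

Total debts = (790 + 670 + 875 + 735 + 80 + 175) = 3,325; DTI = 3,325/8,550 = 38.9%.
LTV = 47,000/59,000 = 79.7%.
Reserves = 5,790/875 = 6.6 months.
Program A: score 595 ≥ 580; DTI 38.9% ≤ 45%; LTV 79.7% ≤ 80%; employment 86 ≥ 12 mo; reserves 6.6 ≥ 4 mo → qualifies.
Program B: score 595 < 700; DTI 38.9% ≤ 40%; LTV 79.7% ≤ 85%; employment 86 ≥ 12 mo; reserves 6.6 ≥ 3 mo → does not qualify.
Program C: score 595 < 620; DTI 38.9% > 38%; LTV 79.7% ≤ 90%; reserves 6.6 < 9 mo → does not qualify.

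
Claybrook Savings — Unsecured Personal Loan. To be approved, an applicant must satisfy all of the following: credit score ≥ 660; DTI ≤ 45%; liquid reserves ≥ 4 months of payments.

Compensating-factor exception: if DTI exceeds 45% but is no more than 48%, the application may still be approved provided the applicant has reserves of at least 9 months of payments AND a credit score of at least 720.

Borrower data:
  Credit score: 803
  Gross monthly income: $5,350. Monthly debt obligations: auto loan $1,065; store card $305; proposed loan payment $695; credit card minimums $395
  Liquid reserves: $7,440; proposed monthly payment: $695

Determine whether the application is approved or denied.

Credit score 803 ≥ 660 (meets base)
Total debts = (1,065 + 305 + 695 + 395) = 2,460. DTI: 2,460 ÷ 5,350 = 46%, over the 45% base limit.
Reserves: 7,440 ÷ 695 = 10.7 months (meets 4-month minimum)
46% falls in the override range (45%–48%), so the compensating-factor test applies.
Override check — reserves: 10.7 mo (ok); score: 803 (ok).
Both override conditions satisfied; DTI exception granted.

Approved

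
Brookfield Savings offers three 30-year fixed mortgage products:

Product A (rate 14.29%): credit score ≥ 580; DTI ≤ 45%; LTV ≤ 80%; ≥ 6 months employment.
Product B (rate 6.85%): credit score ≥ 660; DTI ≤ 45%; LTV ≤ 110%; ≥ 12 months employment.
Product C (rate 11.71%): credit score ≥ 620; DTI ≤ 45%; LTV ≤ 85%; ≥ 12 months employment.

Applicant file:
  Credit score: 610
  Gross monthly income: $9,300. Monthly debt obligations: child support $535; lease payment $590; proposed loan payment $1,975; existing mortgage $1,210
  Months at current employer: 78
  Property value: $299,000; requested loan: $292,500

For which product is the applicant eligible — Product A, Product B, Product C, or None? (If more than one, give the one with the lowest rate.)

None

Total debts = (535 + 590 + 1,975 + 1,210) = 4,310; DTI = 4,310/9,300 = 46.3%.
LTV = 292,500/299,000 = 97.8%.
Product A: score 610 ≥ 580; DTI 46.3% > 45%; LTV 97.8% > 80%; employment 78 ≥ 6 mo → does not qualify.
Product B: score 610 < 660; DTI 46.3% > 45%; LTV 97.8% ≤ 110%; employment 78 ≥ 12 mo → does not qualify.
Product C: score 610 < 620; DTI 46.3% > 45%; LTV 97.8% > 85%; employment 78 ≥ 12 mo → does not qualify.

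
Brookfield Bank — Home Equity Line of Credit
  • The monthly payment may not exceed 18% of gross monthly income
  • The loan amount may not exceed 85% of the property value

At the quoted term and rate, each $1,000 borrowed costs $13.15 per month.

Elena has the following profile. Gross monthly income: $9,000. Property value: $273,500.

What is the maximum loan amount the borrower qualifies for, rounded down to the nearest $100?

$123,100

Payment cap: 18% × $9,000 = $1,620/month.
At $13.15 per $1,000, that supports 1,620/13.15 × 1,000 ≈ $123,193 → $123,100.
LTV cap: 85% × $273,500 = $232,475 → $232,400.
Binding constraint: payment-to-income.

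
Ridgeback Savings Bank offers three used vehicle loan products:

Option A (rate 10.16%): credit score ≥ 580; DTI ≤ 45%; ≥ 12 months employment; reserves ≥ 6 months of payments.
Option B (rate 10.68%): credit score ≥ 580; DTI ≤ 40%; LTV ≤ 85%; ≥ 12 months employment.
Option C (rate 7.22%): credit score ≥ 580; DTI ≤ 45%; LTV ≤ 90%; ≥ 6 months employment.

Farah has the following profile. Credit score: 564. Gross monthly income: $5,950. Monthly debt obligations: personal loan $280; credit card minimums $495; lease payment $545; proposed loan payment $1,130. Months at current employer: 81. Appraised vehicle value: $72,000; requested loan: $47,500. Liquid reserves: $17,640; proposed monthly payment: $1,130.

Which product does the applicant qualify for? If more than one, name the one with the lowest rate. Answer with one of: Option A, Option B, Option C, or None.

Total debts = (280 + 495 + 545 + 1,130) = 2,450; DTI = 2,450/5,950 = 41.2%.
LTV = 47,500/72,000 = 66%.
Reserves = 17,640/1,130 = 15.6 months.
Option A: score 564 < 580; DTI 41.2% ≤ 45%; employment 81 ≥ 12 mo; reserves 15.6 ≥ 6 mo → does not qualify.
Option B: score 564 < 580; DTI 41.2% > 40%; LTV 66% ≤ 85%; employment 81 ≥ 12 mo → does not qualify.
Option C: score 564 < 580; DTI 41.2% ≤ 45%; LTV 66% ≤ 90%; employment 81 ≥ 6 mo → does not qualify.

None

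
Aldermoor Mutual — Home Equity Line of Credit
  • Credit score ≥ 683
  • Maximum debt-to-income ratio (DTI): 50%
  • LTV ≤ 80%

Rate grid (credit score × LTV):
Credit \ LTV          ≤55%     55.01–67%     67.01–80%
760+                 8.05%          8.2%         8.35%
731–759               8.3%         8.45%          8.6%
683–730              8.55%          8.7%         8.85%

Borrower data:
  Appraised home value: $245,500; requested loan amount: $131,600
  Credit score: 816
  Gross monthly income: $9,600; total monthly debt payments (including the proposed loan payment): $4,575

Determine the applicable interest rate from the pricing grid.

Credit score 816 ≥ 683; DTI = 4,575/9,600 = 47.7% ≤ 50%
LTV: 131,600 ÷ 245,500 = 53.6%, within 80% cap
Row: 816 falls in 760+. Column: 53.6% falls in ≤55%. Rate = 8.05%.

8.05%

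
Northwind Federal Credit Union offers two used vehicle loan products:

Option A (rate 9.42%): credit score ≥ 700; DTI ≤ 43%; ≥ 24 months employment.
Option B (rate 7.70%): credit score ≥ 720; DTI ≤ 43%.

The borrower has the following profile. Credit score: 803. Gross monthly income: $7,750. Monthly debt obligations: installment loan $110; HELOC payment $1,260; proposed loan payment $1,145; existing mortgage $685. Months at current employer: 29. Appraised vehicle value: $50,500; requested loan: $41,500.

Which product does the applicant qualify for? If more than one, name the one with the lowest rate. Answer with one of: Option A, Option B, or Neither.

Option B

Total debts = (110 + 1,260 + 1,145 + 685) = 3,200; DTI = 3,200/7,750 = 41.3%.
LTV = 41,500/50,500 = 82.2%.
Option A: score 803 ≥ 700; DTI 41.3% ≤ 43%; employment 29 ≥ 24 mo → qualifies.
Option B: score 803 ≥ 720; DTI 41.3% ≤ 43% → qualifies.
Qualifying: Option A, Option B. Lowest rate is 7.70% → Option B.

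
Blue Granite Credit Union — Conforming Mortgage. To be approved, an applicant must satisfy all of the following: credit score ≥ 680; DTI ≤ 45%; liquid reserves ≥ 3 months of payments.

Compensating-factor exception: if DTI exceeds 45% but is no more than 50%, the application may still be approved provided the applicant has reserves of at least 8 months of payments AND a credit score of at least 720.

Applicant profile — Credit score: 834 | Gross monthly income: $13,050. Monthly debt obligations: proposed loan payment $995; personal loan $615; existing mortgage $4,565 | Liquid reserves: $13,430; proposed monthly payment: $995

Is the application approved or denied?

Credit score 834 ≥ 680 (meets base)
Total debts = (995 + 615 + 4,565) = 6,175. DTI: 6,175 ÷ 13,050 = 47.3%, over the 45% base limit.
Reserves: 13,430 ÷ 995 = 13.5 months (meets 3-month minimum)
DTI 47.3% is within the 45%–50% exception band; checking compensating factors.
Reserves 13.5 ≥ 8 months; credit score 834 ≥ 720.
Both override conditions satisfied; DTI exception granted.

Approved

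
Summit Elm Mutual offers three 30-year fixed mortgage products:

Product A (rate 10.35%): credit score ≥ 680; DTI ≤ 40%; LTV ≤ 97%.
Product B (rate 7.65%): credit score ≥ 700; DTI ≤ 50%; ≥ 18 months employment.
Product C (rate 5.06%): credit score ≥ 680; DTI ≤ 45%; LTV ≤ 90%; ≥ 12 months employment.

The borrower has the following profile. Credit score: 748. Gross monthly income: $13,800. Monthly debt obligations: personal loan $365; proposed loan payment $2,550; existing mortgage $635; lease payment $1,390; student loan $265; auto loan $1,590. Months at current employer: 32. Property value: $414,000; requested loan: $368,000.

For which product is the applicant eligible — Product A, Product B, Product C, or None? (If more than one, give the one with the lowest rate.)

Total debts = (365 + 2,550 + 635 + 1,390 + 265 + 1,590) = 6,795; DTI = 6,795/13,800 = 49.2%.
LTV = 368,000/414,000 = 88.9%.
Product A: score 748 ≥ 680; DTI 49.2% > 40%; LTV 88.9% ≤ 97% → does not qualify.
Product B: score 748 ≥ 700; DTI 49.2% ≤ 50%; employment 32 ≥ 18 mo → qualifies.
Product C: score 748 ≥ 680; DTI 49.2% > 45%; LTV 88.9% ≤ 90%; employment 32 ≥ 12 mo → does not qualify.

Product B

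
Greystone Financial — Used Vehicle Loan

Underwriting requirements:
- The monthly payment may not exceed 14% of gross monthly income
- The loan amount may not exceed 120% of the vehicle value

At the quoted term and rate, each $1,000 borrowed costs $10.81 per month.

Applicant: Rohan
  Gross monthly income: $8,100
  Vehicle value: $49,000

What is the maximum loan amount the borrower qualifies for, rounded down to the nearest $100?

$58,800

Payment cap: 14% × $8,100 = $1,134/month.
At $10.81 per $1,000, that supports 1,134/10.81 × 1,000 ≈ $104,902 → $104,900.
LTV cap: 120% × $49,000 = $58,800 → $58,800.
Binding constraint: loan-to-value.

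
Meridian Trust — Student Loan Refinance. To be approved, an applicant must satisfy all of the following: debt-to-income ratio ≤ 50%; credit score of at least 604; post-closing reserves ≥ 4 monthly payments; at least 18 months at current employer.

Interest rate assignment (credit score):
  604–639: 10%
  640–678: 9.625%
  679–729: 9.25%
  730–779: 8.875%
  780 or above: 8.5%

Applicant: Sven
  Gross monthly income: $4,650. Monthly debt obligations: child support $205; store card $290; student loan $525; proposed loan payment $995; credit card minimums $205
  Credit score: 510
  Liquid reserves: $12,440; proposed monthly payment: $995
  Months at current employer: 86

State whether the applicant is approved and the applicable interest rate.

Denied

Credit score 510 < 604 (below minimum)
Total monthly debts = (205 + 290 + 525 + 995 + 205) = 2,220. DTI = 2,220/4,650 = 47.7% ≤ 50%
Reserves = 12,440/995 = 12.5 months ≥ 4
Employment 86 ≥ 18 months
Not all requirements met → denied.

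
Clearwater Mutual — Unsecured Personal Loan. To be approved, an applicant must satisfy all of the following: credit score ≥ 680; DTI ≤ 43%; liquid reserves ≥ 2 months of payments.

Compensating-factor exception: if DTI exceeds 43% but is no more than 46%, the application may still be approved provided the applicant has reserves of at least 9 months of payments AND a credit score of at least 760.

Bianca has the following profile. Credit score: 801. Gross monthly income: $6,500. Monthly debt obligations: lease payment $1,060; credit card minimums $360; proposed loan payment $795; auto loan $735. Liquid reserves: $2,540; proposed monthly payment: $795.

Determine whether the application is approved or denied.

Credit score 801 ≥ 680 (meets base)
Total debts = (1,060 + 360 + 795 + 735) = 2,950. DTI = 2,950/6,500 = 45.4% > 43% — standard DTI limit exceeded.
Reserves = 2,540/795 = 3.2 months ≥ 2
45.4% falls in the override range (43%–46%), so the compensating-factor test applies.
Reserves 3.2 < 9 months; credit score 801 ≥ 760.
Override conditions not both satisfied; exception does not apply.

Denied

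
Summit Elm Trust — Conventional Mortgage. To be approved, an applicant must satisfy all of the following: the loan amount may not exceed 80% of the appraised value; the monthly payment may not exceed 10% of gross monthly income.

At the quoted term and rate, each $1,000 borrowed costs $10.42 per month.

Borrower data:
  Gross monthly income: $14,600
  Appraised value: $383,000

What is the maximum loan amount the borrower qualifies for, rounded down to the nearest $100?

$140,100

Payment cap: 10% × $14,600 = $1,460/month.
At $10.42 per $1,000, that supports 1,460/10.42 × 1,000 ≈ $140,115 → $140,100.
LTV cap: 80% × $383,000 = $306,400 → $306,400.
Binding constraint: payment-to-income.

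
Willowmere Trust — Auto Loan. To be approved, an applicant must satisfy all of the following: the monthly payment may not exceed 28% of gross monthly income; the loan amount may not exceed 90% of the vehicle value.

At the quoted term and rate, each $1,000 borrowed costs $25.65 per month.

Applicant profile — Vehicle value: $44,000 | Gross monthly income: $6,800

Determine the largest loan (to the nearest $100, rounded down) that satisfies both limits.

Payment cap: 28% × $6,800 = $1,904/month.
At $25.65 per $1,000, that supports 1,904/25.65 × 1,000 ≈ $74,230 → $74,200.
LTV cap: 90% × $44,000 = $39,600 → $39,600.
Binding constraint: loan-to-value.

$39,600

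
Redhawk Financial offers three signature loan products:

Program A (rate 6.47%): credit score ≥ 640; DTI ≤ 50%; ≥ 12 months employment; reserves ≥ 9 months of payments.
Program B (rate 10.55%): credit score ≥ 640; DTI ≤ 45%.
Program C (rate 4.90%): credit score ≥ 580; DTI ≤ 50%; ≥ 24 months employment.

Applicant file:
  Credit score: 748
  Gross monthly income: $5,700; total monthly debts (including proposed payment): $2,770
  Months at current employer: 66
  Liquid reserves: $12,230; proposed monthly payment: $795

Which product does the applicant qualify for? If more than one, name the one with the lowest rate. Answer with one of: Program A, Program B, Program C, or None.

DTI = 2,770/5,700 = 48.6%.
Reserves = 12,230/795 = 15.4 months.
Program A: score 748 ≥ 640; DTI 48.6% ≤ 50%; employment 66 ≥ 12 mo; reserves 15.4 ≥ 9 mo → qualifies.
Program B: score 748 ≥ 640; DTI 48.6% > 45% → does not qualify.
Program C: score 748 ≥ 580; DTI 48.6% ≤ 50%; employment 66 ≥ 24 mo → qualifies.
Qualifying: Program A, Program C. Lowest rate is 4.90% → Program C.

Program C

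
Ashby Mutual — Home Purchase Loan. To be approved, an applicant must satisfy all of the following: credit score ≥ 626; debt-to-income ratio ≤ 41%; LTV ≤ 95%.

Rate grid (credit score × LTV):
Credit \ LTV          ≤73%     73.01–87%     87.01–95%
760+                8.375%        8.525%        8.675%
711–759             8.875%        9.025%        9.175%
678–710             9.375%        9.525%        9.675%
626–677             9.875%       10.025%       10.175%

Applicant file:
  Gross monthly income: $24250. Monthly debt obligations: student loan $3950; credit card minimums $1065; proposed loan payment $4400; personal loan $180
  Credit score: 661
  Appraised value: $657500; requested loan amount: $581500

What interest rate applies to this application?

Credit score 661 ≥ 626; Total monthly debts = (3,950 + 1,065 + 4,400 + 180) = 9,595. DTI: 9,595 ÷ 24,250 = 39.6%, within the 41% cap
LTV: 581,500 ÷ 657,500 = 88.4%, within 95% cap
Row: 661 falls in 626–677. Column: 88.4% falls in 87.01–95%. Rate = 10.175%.

10.175%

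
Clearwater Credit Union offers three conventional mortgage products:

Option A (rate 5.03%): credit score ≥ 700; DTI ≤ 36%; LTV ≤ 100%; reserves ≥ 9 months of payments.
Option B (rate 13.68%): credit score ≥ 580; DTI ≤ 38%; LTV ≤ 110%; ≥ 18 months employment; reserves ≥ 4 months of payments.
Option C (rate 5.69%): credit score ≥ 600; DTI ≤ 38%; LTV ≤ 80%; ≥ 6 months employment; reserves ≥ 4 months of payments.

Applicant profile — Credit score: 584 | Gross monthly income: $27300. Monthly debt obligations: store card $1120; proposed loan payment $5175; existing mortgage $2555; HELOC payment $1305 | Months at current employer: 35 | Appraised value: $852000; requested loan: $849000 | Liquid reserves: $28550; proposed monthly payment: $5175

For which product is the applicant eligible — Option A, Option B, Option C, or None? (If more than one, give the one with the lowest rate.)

Option B

Total debts = (1,120 + 5,175 + 2,555 + 1,305) = 10,155; DTI = 10,155/27,300 = 37.2%.
LTV = 849,000/852,000 = 99.6%.
Reserves = 28,550/5,175 = 5.5 months.
Option A: score 584 < 700; DTI 37.2% > 36%; LTV 99.6% ≤ 100%; reserves 5.5 < 9 mo → does not qualify.
Option B: score 584 ≥ 580; DTI 37.2% ≤ 38%; LTV 99.6% ≤ 110%; employment 35 ≥ 18 mo; reserves 5.5 ≥ 4 mo → qualifies.
Option C: score 584 < 600; DTI 37.2% ≤ 38%; LTV 99.6% > 80%; employment 35 ≥ 6 mo; reserves 5.5 ≥ 4 mo → does not qualify.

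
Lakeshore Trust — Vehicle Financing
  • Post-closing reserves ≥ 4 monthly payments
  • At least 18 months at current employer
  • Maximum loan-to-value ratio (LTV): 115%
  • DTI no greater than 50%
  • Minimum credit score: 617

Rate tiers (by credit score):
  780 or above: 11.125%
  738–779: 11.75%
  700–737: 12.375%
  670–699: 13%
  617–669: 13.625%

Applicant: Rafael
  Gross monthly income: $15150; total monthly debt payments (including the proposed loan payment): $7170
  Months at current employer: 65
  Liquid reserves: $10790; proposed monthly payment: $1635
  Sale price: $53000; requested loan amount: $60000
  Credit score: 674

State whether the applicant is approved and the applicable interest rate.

Credit score 674 ≥ 617 (meets minimum)
Reserves: 10,790 ÷ 1,635 = 6.6 months (meets 4-month minimum)
Employment 65 ≥ 18 months
LTV = 60,000/53,000 = 113.2% ≤ 115%
DTI: 7,170 ÷ 15,150 = 47.3%, within the 50% cap
All requirements met. Score 674 falls in the 670–699 tier → 13%.

Approved at 13%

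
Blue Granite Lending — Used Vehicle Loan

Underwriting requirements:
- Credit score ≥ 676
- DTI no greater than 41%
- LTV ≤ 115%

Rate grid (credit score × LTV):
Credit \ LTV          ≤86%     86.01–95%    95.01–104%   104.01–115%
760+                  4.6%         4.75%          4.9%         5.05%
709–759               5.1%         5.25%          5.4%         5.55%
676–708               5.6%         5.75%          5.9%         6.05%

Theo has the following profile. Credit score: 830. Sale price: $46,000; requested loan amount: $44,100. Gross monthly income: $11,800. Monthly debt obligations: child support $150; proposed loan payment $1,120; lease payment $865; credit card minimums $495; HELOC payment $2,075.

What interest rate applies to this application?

Credit score 830 ≥ 676; Total monthly debts = (150 + 1,120 + 865 + 495 + 2,075) = 4,705. DTI: 4,705 ÷ 11,800 = 39.9%, within the 41% cap
LTV = 44,100/46,000 = 95.9% ≤ 115%
Row: 830 falls in 760+. Column: 95.9% falls in 95.01–104%. Rate = 4.9%.

4.9%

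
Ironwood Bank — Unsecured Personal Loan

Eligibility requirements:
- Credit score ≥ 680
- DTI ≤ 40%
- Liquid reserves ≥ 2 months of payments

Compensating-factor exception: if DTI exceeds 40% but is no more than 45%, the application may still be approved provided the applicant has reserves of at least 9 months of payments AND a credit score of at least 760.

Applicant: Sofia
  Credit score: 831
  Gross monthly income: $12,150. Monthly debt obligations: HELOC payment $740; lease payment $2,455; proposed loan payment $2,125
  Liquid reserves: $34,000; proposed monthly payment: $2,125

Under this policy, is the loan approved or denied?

Credit score 831 ≥ 680 (meets base)
Total debts = (740 + 2,455 + 2,125) = 5,320. DTI = 5,320/12,150 = 43.8% > 40% — standard DTI limit exceeded.
Liquid reserves cover 34,000/2,125 = 16.0 months — ≥ 2 required
DTI 43.8% is within the 40%–45% exception band; checking compensating factors.
Reserves 16.0 ≥ 9 months; credit score 831 ≥ 760.
Both override conditions satisfied; DTI exception granted.

Approved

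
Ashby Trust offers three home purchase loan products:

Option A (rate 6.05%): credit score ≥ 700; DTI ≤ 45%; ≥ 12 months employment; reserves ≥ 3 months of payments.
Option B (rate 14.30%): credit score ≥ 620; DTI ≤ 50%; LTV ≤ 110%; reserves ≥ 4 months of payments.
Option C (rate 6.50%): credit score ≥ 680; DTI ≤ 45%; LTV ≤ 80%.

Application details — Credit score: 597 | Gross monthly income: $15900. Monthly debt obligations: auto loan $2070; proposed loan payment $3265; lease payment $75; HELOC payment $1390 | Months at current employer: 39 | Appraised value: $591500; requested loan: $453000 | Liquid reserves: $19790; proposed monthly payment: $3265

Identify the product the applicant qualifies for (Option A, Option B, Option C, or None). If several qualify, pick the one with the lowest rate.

None

Total debts = (2,070 + 3,265 + 75 + 1,390) = 6,800; DTI = 6,800/15,900 = 42.8%.
LTV = 453,000/591,500 = 76.6%.
Reserves = 19,790/3,265 = 6.1 months.
Option A: score 597 < 700; DTI 42.8% ≤ 45%; employment 39 ≥ 12 mo; reserves 6.1 ≥ 3 mo → does not qualify.
Option B: score 597 < 620; DTI 42.8% ≤ 50%; LTV 76.6% ≤ 110%; reserves 6.1 ≥ 4 mo → does not qualify.
Option C: score 597 < 680; DTI 42.8% ≤ 45%; LTV 76.6% ≤ 80% → does not qualify.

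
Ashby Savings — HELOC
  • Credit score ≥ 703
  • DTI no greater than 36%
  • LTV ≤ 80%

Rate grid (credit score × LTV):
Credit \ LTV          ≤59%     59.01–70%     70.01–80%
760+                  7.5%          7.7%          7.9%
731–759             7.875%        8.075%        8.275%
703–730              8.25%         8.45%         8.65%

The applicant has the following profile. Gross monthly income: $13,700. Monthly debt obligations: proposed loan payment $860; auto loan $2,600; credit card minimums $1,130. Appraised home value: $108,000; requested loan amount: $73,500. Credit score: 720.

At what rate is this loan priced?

Credit score 720 ≥ 703; Total monthly debts = (860 + 2,600 + 1,130) = 4,590. Debt-to-income = 4,590/13,700 = 33.5% — meets 36% limit
LTV: 73,500 ÷ 108,000 = 68.1%, within 80% cap
Row: 720 falls in 703–730. Column: 68.1% falls in 59.01–70%. Rate = 8.45%.

8.45%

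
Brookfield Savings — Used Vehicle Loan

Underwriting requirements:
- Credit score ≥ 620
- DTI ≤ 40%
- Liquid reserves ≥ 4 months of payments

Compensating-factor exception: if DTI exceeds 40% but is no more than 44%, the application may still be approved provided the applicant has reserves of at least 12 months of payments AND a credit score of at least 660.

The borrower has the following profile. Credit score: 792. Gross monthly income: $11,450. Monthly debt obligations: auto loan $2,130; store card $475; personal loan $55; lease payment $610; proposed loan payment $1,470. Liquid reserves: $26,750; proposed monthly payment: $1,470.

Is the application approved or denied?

Approved

Credit score 792 ≥ 620 (meets base)
Total debts = (2,130 + 475 + 55 + 610 + 1,470) = 4,740. DTI: 4,740 ÷ 11,450 = 41.4%, over the 40% base limit.
Reserves = 26,750/1,470 = 18.2 months ≥ 4
DTI 41.4% is within the 40%–44% exception band; checking compensating factors.
Override check — reserves: 18.2 mo (ok); score: 792 (ok).
Both override conditions satisfied; DTI exception granted.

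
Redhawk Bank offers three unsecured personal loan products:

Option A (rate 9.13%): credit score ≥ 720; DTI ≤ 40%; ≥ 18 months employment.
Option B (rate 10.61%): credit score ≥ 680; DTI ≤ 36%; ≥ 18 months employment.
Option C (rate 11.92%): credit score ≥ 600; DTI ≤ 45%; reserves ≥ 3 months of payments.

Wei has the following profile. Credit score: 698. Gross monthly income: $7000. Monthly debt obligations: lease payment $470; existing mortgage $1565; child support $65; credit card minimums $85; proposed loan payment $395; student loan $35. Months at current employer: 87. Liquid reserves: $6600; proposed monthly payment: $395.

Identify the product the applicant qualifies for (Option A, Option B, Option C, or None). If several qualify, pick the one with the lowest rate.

Option C

Total debts = (470 + 1,565 + 65 + 85 + 395 + 35) = 2,615; DTI = 2,615/7,000 = 37.4%.
Reserves = 6,600/395 = 16.7 months.
Option A: score 698 < 720; DTI 37.4% ≤ 40%; employment 87 ≥ 18 mo → does not qualify.
Option B: score 698 ≥ 680; DTI 37.4% > 36%; employment 87 ≥ 18 mo → does not qualify.
Option C: score 698 ≥ 600; DTI 37.4% ≤ 45%; reserves 16.7 ≥ 3 mo → qualifies.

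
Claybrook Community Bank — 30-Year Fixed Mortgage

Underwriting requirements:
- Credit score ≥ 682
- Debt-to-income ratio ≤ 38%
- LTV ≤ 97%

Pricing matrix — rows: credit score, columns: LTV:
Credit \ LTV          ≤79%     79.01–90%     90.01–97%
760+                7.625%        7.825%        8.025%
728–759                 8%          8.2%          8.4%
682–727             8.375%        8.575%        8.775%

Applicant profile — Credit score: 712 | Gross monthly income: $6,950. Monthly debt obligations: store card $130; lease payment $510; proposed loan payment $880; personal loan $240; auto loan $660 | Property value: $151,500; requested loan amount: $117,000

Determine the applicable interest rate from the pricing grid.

Credit score 712 ≥ 682; Total monthly debts = (130 + 510 + 880 + 240 + 660) = 2,420. DTI = 2,420/6,950 = 34.8% ≤ 38%
LTV: 117,000 ÷ 151,500 = 77.2%, within 97% cap
Row: 712 falls in 682–727. Column: 77.2% falls in ≤79%. Rate = 8.375%.

8.375%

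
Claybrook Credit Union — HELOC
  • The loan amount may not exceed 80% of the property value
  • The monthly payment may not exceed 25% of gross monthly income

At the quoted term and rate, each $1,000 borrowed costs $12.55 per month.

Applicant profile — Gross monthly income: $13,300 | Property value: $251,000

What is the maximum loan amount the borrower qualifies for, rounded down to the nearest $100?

$200,800

Payment cap: 25% × $13,300 = $3,325/month.
At $12.55 per $1,000, that supports 3,325/12.55 × 1,000 ≈ $264,940 → $264,900.
LTV cap: 80% × $251,000 = $200,800 → $200,800.
Binding constraint: loan-to-value.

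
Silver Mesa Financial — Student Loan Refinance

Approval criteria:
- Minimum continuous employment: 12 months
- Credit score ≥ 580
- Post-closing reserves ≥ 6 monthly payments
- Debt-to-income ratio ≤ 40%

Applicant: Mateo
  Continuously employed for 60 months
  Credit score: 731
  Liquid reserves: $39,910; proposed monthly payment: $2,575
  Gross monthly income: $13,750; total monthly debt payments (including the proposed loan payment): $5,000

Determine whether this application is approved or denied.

Employment 60 ≥ 12 months
Credit score 731 ≥ 580 (meets)
Reserves: 39,910 ÷ 2,575 = 15.5 months (meets 6-month minimum)
Debt-to-income = 5,000/13,750 = 36.4% — meets 40% limit
All criteria satisfied.

Approved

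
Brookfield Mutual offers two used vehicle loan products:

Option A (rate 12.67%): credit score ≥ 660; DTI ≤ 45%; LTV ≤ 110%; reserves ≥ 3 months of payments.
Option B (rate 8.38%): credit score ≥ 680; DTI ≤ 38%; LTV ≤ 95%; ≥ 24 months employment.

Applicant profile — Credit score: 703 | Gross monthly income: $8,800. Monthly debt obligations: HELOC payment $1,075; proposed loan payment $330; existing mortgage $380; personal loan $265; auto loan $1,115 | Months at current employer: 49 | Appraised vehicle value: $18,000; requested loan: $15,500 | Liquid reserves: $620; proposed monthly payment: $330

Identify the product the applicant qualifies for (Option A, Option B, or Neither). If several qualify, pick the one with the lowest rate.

Total debts = (1,075 + 330 + 380 + 265 + 1,115) = 3,165; DTI = 3,165/8,800 = 36%.
LTV = 15,500/18,000 = 86.1%.
Reserves = 620/330 = 1.9 months.
Option A: score 703 ≥ 660; DTI 36% ≤ 45%; LTV 86.1% ≤ 110%; reserves 1.9 < 3 mo → does not qualify.
Option B: score 703 ≥ 680; DTI 36% ≤ 38%; LTV 86.1% ≤ 95%; employment 49 ≥ 24 mo → qualifies.

Option B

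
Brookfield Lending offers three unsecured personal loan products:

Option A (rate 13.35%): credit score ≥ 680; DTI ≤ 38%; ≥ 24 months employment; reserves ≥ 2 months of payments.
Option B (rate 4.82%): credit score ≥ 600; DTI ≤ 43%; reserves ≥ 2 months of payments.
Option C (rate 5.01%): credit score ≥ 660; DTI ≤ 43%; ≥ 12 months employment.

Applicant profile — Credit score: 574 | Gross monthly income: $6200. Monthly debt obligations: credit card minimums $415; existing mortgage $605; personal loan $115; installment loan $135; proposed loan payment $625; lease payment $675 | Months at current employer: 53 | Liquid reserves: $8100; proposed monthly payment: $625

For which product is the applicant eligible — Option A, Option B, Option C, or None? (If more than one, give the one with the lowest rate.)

Total debts = (415 + 605 + 115 + 135 + 625 + 675) = 2,570; DTI = 2,570/6,200 = 41.5%.
Reserves = 8,100/625 = 13.0 months.
Option A: score 574 < 680; DTI 41.5% > 38%; employment 53 ≥ 24 mo; reserves 13.0 ≥ 2 mo → does not qualify.
Option B: score 574 < 600; DTI 41.5% ≤ 43%; reserves 13.0 ≥ 2 mo → does not qualify.
Option C: score 574 < 660; DTI 41.5% ≤ 43%; employment 53 ≥ 12 mo → does not qualify.

None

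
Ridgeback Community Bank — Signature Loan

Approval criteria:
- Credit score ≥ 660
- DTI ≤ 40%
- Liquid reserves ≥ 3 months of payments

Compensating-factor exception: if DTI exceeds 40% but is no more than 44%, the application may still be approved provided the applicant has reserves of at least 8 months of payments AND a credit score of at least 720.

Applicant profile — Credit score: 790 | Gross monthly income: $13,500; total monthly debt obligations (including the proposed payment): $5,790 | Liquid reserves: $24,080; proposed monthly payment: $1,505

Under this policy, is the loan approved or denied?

Approved

Credit score 790 ≥ 660 (meets base)
DTI: 5,790 ÷ 13,500 = 42.9%, over the 40% base limit.
Reserves: 24,080 ÷ 1,505 = 16.0 months (meets 3-month minimum)
DTI 42.9% is within the 40%–44% exception band; checking compensating factors.
Override check — reserves: 16.0 mo (ok); score: 790 (ok).
Both compensating conditions met → exception applies.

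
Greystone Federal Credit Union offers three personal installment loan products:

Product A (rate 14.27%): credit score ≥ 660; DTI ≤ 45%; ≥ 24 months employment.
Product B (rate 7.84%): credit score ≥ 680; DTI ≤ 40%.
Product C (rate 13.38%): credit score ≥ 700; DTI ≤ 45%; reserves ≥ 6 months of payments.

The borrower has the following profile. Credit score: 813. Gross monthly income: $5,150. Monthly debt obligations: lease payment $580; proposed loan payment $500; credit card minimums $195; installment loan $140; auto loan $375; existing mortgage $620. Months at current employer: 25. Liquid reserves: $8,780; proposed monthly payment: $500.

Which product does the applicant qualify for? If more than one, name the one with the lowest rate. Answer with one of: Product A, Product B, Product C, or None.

None

Total debts = (580 + 500 + 195 + 140 + 375 + 620) = 2,410; DTI = 2,410/5,150 = 46.8%.
Reserves = 8,780/500 = 17.6 months.
Product A: score 813 ≥ 660; DTI 46.8% > 45%; employment 25 ≥ 24 mo → does not qualify.
Product B: score 813 ≥ 680; DTI 46.8% > 40% → does not qualify.
Product C: score 813 ≥ 700; DTI 46.8% > 45%; reserves 17.6 ≥ 6 mo → does not qualify.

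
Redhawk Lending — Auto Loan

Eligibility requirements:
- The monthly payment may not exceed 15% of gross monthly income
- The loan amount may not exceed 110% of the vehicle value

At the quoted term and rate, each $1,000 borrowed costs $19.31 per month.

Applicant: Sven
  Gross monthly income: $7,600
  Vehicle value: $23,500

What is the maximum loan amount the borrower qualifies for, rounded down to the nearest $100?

Payment cap: 15% × $7,600 = $1,140/month.
At $19.31 per $1,000, that supports 1,140/19.31 × 1,000 ≈ $59,036 → $59,000.
LTV cap: 110% × $23,500 = $25,850 → $25,800.
Binding constraint: loan-to-value.

$25,800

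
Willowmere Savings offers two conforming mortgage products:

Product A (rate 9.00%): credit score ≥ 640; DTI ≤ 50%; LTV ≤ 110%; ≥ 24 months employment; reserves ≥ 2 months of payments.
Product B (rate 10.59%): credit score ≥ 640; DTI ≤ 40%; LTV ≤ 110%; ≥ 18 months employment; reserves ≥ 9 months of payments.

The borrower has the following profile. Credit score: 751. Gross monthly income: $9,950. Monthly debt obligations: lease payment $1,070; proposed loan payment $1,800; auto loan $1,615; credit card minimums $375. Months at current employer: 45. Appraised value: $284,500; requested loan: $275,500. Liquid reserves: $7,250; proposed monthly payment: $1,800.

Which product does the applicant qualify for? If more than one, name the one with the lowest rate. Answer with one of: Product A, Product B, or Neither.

Product A

Total debts = (1,070 + 1,800 + 1,615 + 375) = 4,860; DTI = 4,860/9,950 = 48.8%.
LTV = 275,500/284,500 = 96.8%.
Reserves = 7,250/1,800 = 4.0 months.
Product A: score 751 ≥ 640; DTI 48.8% ≤ 50%; LTV 96.8% ≤ 110%; employment 45 ≥ 24 mo; reserves 4.0 ≥ 2 mo → qualifies.
Product B: score 751 ≥ 640; DTI 48.8% > 40%; LTV 96.8% ≤ 110%; employment 45 ≥ 18 mo; reserves 4.0 < 9 mo → does not qualify.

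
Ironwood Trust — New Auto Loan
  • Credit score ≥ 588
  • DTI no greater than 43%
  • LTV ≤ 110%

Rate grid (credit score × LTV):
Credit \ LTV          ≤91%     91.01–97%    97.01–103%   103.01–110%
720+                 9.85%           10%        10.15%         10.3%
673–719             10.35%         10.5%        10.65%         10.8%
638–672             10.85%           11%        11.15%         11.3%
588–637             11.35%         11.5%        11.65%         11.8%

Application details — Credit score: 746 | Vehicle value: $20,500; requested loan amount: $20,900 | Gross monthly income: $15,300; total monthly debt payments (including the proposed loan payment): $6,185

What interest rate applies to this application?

Credit score 746 ≥ 588; DTI: 6,185 ÷ 15,300 = 40.4%, within the 43% cap
LTV = 20,900/20,500 = 102% ≤ 110%
Credit 746 → row 720+; LTV 102% → column 97.01–103%. Grid cell → 10.15%.

10.15%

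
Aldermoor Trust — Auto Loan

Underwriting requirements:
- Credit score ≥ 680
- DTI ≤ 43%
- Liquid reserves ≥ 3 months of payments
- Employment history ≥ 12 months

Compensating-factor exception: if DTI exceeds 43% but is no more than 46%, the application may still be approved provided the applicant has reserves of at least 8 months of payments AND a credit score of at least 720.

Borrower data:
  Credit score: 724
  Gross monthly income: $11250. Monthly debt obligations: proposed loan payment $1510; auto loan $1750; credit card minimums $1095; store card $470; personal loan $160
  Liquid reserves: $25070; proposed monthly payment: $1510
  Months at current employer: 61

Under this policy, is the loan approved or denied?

Credit score 724 ≥ 680 (meets base)
Total debts = (1,510 + 1,750 + 1,095 + 470 + 160) = 4,985. DTI = 4,985/11,250 = 44.3% > 43% — standard DTI limit exceeded.
Reserves: 25,070 ÷ 1,510 = 16.6 months (meets 3-month minimum)
Employment 61 ≥ 12 months
44.3% falls in the override range (43%–46%), so the compensating-factor test applies.
Reserves 16.6 ≥ 8 months; credit score 724 ≥ 720.
Both override conditions satisfied; DTI exception granted.

Approved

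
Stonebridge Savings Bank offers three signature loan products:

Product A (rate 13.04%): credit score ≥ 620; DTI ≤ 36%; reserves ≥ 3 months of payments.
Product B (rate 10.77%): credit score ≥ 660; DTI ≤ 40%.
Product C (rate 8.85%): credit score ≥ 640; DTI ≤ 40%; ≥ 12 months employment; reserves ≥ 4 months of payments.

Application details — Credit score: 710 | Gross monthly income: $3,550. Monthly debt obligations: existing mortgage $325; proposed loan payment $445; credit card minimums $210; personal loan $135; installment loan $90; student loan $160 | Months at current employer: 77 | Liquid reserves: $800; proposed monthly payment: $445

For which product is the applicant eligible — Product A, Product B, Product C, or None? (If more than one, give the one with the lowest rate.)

Product B

Total debts = (325 + 445 + 210 + 135 + 90 + 160) = 1,365; DTI = 1,365/3,550 = 38.5%.
Reserves = 800/445 = 1.8 months.
Product A: score 710 ≥ 620; DTI 38.5% > 36%; reserves 1.8 < 3 mo → does not qualify.
Product B: score 710 ≥ 660; DTI 38.5% ≤ 40% → qualifies.
Product C: score 710 ≥ 640; DTI 38.5% ≤ 40%; employment 77 ≥ 12 mo; reserves 1.8 < 4 mo → does not qualify.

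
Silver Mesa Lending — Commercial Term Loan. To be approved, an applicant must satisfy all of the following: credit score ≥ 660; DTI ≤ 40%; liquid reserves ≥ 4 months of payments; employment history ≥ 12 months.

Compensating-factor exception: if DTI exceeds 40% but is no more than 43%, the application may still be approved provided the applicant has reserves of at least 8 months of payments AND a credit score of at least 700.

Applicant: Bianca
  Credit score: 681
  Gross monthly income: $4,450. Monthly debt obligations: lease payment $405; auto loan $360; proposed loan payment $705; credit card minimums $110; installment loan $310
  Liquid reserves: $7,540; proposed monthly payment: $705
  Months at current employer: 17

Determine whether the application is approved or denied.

Credit score 681 ≥ 660 (meets base)
Total debts = (405 + 360 + 705 + 110 + 310) = 1,890. DTI: 1,890 ÷ 4,450 = 42.5%, over the 40% base limit.
Reserves: 7,540 ÷ 705 = 10.7 months (meets 4-month minimum)
Employment 17 ≥ 12 months
42.5% falls in the override range (40%–43%), so the compensating-factor test applies.
Override check — reserves: 10.7 mo (ok); score: 681 (below 700).
Override conditions not both satisfied; exception does not apply.

Denied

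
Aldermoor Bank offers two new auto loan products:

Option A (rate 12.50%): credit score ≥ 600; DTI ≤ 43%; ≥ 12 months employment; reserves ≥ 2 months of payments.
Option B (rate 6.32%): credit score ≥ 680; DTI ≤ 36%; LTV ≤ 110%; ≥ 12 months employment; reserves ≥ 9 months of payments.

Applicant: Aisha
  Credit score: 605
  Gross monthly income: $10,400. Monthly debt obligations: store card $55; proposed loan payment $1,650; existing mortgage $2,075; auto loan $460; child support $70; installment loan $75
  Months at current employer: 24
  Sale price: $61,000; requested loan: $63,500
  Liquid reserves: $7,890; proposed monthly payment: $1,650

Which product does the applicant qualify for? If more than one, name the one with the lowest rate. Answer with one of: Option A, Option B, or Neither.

Total debts = (55 + 1,650 + 2,075 + 460 + 70 + 75) = 4,385; DTI = 4,385/10,400 = 42.2%.
LTV = 63,500/61,000 = 104.1%.
Reserves = 7,890/1,650 = 4.8 months.
Option A: score 605 ≥ 600; DTI 42.2% ≤ 43%; employment 24 ≥ 12 mo; reserves 4.8 ≥ 2 mo → qualifies.
Option B: score 605 < 680; DTI 42.2% > 36%; LTV 104.1% ≤ 110%; employment 24 ≥ 12 mo; reserves 4.8 < 9 mo → does not qualify.

Option A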